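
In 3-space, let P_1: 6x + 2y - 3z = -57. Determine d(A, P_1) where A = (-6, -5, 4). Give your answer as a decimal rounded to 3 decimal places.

0.143

n·A − d = (6)·(-6) + (2)·(-5) + (-3)·(4) − (-57) = -1; |n| = √49.
Distance = |-1| / √49 = 1/√49 ≈ 0.143.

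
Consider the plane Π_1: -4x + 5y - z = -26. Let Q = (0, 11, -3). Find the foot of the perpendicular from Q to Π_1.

(8, 1, -1)

Foot = Q − λn with λ = (n·Q − d)/|n|² = (58 − (-26))/42 = 2.
Foot = (0, 11, -3) − 2·(-4, 5, -1) = (8, 1, -1).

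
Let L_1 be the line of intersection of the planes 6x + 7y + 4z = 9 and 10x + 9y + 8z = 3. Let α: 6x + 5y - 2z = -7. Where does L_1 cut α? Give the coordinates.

Direction of L_1: (6, 7, 4) × (10, 9, 8) = (20, -8, -16).
A point on L_1: solving the two plane equations with x = -25 gives (-25, 13, 17).
Substitute r = (-25, 13, 17) + t(20, -8, -16) into the plane: -119 + 112t = -7, so t = 1.
Intersection: (-25, 13, 17) + 1·(20, -8, -16) = (-5, 5, 1).

(-5, 5, 1)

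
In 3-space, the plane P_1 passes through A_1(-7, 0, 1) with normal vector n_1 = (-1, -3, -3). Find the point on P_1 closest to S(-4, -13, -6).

P_1: n_1·r = n_1·A_1 gives -x - 3y - 3z = 4.
Foot = S − λn with λ = (n·S − d)/|n|² = (61 − 4)/19 = 3.
Foot = (-4, -13, -6) − 3·(-1, -3, -3) = (-1, -4, 3).

(-1, -4, 3)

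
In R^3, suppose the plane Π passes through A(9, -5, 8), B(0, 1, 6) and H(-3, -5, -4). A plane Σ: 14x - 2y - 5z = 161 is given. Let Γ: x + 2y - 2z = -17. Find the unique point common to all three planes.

(11, -11, 3)

AB = (-9, 6, -2), AH = (-12, 0, -12); a normal to Π is AB × AH = (-72, -84, 72).
Using A: Π has equation -72x - 84y + 72z = 348.
Solving the 3×3 linear system -72x - 84y + 72z = 348, 14x - 2y - 5z = 161, x + 2y - 2z = -17 (e.g. by elimination or Cramer's rule, determinant = -780) gives (11, -11, 3).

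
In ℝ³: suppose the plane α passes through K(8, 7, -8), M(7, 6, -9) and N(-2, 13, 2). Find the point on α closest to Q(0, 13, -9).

(1, 8, -5)

KM = (-1, -1, -1), KN = (-10, 6, 10); a normal to α is KM × KN = (-4, 20, -16).
Using K: α has equation -4x + 20y - 16z = 236.
Foot = Q − λn with λ = (n·Q − d)/|n|² = (404 − 236)/672 = 1/4.
Foot = (0, 13, -9) − (1/4)·(-4, 20, -16) = (1, 8, -5).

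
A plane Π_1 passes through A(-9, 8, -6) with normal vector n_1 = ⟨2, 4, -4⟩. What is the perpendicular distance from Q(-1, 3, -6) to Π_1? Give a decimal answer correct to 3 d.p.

Π_1: n_1·r = n_1·A gives 2x + 4y - 4z = 38.
n·Q − d = (2)·(-1) + (4)·(3) + (-4)·(-6) − 38 = -4; |n| = √36.
Distance = |-4| / √36 = 4/√36 ≈ 0.667.

0.667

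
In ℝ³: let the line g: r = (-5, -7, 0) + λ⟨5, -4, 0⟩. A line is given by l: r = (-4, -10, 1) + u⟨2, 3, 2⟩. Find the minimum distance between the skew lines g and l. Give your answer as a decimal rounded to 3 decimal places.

1.709

Common perpendicular direction n = (5, -4, 0) × (2, 3, 2) = (-8, -10, 23).
With w = (-4, -10, 1) − (-5, -7, 0) = (1, -3, 1), w · n = 45.
Distance = |w · n| / |n| = |45| / √693 ≈ 1.709.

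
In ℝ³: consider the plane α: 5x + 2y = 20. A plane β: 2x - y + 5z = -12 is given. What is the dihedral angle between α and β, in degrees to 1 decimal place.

cos θ = |n₁·n₂| / (|n₁||n₂|) = |8| / (√29 · √30).
θ = arccos(0.27123) ≈ 74.3°.

74.3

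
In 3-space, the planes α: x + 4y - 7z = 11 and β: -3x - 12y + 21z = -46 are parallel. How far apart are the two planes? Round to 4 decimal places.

Rescale β by 1/(-3): x + 4y - 7z = 46/3. Then distance = |11 − (46/3)| / √66 ≈ 0.5334.

0.5334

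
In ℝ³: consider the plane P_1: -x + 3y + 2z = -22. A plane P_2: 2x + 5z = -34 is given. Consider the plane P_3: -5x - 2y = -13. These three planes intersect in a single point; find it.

Solving the 3×3 linear system -x + 3y + 2z = -22, 2x + 5z = -34, -5x - 2y = -13 (e.g. by elimination or Cramer's rule, determinant = -93) gives (3, -1, -8).

(3, -1, -8)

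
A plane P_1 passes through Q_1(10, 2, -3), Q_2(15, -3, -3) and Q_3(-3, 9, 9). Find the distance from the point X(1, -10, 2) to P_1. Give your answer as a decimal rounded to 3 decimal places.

Q_1Q_2 = (5, -5, 0), Q_1Q_3 = (-13, 7, 12); a normal to P_1 is Q_1Q_2 × Q_1Q_3 = (-60, -60, -30).
Using Q_1: P_1 has equation -60x - 60y - 30z = -630.
n·X − d = (-60)·(1) + (-60)·(-10) + (-30)·(2) − (-630) = 1110; |n| = √8100.
Distance = |1110| / √8100 = 1110/√8100 ≈ 12.333.

12.333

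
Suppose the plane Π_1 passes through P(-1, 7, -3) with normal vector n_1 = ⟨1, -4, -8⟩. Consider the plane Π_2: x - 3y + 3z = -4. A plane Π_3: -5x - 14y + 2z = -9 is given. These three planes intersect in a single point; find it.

Π_1: n_1·r = n_1·P gives x - 4y - 8z = -5.
Solving the 3×3 linear system x - 4y - 8z = -5, x - 3y + 3z = -4, -5x - 14y + 2z = -9 (e.g. by elimination or Cramer's rule, determinant = 336) gives (-1, 1, 0).

(-1, 1, 0)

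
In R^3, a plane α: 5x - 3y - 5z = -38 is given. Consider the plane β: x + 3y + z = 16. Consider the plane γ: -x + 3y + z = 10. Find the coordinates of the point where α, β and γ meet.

Solving the 3×3 linear system 5x - 3y - 5z = -38, x + 3y + z = 16, -x + 3y + z = 10 (e.g. by elimination or Cramer's rule, determinant = -24) gives (3, 1, 10).

(3, 1, 10)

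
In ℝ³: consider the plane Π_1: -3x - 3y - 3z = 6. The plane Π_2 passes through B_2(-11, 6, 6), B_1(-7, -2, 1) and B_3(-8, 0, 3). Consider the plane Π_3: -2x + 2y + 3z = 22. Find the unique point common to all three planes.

B_2B_1 = (4, -8, -5), B_2B_3 = (3, -6, -3); a normal to Π_2 is B_2B_1 × B_2B_3 = (-6, -3, 0).
Using B_2: Π_2 has equation -6x - 3y = 48.
Solving the 3×3 linear system -3x - 3y - 3z = 6, -6x - 3y = 48, -2x + 2y + 3z = 22 (e.g. by elimination or Cramer's rule, determinant = 27) gives (-4, -8, 10).

(-4, -8, 10)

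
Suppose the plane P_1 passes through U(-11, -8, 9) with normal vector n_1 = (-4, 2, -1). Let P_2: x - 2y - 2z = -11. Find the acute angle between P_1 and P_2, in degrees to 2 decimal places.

P_1: n_1·r = n_1·U gives -4x + 2y - z = 19.
cos θ = |n₁·n₂| / (|n₁||n₂|) = |-6| / (√21 · √9).
θ = arccos(0.43644) ≈ 64.12°.

64.12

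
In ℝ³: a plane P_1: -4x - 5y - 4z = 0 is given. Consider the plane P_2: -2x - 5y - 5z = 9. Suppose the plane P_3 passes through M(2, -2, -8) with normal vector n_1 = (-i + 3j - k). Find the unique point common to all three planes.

(3, 0, -3)

P_3: n_1·r = n_1·M gives -x + 3y - z = 0.
Solving the 3×3 linear system -4x - 5y - 4z = 0, -2x - 5y - 5z = 9, -x + 3y - z = 0 (e.g. by elimination or Cramer's rule, determinant = -51) gives (3, 0, -3).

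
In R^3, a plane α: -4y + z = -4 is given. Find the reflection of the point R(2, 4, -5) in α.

(2, -4, -3)

λ = (n·R − d)/|n|² = (-21 − (-4))/17 = -1.
Reflection = R − 2λn = (2, 4, -5) − (-2)·(0, -4, 1) = (2, -4, -3).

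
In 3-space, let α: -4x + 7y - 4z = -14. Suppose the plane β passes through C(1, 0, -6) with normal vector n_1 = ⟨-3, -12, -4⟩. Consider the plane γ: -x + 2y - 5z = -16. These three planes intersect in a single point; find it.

(-3, -2, 3)

β: n_1·r = n_1·C gives -3x - 12y - 4z = 21.
Solving the 3×3 linear system -4x + 7y - 4z = -14, -3x - 12y - 4z = 21, -x + 2y - 5z = -16 (e.g. by elimination or Cramer's rule, determinant = -277) gives (-3, -2, 3).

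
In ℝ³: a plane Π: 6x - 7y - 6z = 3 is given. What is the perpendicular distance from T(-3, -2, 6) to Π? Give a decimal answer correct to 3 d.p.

3.909

n·T − d = (6)·(-3) + (-7)·(-2) + (-6)·(6) − 3 = -43; |n| = √121.
Distance = |-43| / √121 = 43/√121 ≈ 3.909.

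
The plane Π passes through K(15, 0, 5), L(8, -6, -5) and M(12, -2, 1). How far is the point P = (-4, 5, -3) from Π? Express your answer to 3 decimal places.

5.667

KL = (-7, -6, -10), KM = (-3, -2, -4); a normal to Π is KL × KM = (4, 2, -4).
Using K: Π has equation 4x + 2y - 4z = 40.
n·P − d = (4)·(-4) + (2)·(5) + (-4)·(-3) − 40 = -34; |n| = √36.
Distance = |-34| / √36 = 34/√36 ≈ 5.667.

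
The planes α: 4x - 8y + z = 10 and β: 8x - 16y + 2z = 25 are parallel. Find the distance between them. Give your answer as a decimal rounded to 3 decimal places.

Rescale β by 1/2: 4x - 8y + z = 25/2. Then distance = |10 − (25/2)| / √81 ≈ 0.278.

0.278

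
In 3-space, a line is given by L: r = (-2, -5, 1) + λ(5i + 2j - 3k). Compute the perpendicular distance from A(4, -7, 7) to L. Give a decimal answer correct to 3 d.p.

Taking (-2, -5, 1) on L with direction v = (5, 2, -3): w = A − (-2, -5, 1) = (6, -2, 6), and w × v = (-6, 48, 22).
Distance = |w × v| / |v| = √2824 / √38 ≈ 8.621.

8.621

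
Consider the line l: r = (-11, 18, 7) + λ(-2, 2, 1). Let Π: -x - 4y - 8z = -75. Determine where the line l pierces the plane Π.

Substitute r = (-11, 18, 7) + t(-2, 2, 1) into the plane: -117 + (-14)t = -75, so t = -3.
Intersection: (-11, 18, 7) + (-3)·(-2, 2, 1) = (-5, 12, 4).

(-5, 12, 4)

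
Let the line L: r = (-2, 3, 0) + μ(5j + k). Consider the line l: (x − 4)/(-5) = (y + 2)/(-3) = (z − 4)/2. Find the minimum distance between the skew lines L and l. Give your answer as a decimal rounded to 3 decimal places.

7.093

l has direction (-5, -3, 2) through (4, -2, 4).
Common perpendicular direction n = (0, 5, 1) × (-5, -3, 2) = (13, -5, 25).
With w = (4, -2, 4) − (-2, 3, 0) = (6, -5, 4), w · n = 203.
Distance = |w · n| / |n| = |203| / √819 ≈ 7.093.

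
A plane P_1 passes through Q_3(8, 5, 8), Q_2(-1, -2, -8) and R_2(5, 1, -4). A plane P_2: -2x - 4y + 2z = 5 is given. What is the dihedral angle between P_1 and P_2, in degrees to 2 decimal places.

43.76

Q_3Q_2 = (-9, -7, -16), Q_3R_2 = (-3, -4, -12); a normal to P_1 is Q_3Q_2 × Q_3R_2 = (20, -60, 15).
Using Q_3: P_1 has equation 20x - 60y + 15z = -20.
cos θ = |n₁·n₂| / (|n₁||n₂|) = |230| / (√4225 · √24).
θ = arccos(0.72229) ≈ 43.76°.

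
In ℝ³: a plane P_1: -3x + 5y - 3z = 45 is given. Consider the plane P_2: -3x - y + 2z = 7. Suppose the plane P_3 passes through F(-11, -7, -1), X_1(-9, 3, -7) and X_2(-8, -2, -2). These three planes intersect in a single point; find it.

FX_1 = (2, 10, -6), FX_2 = (3, 5, -1); a normal to P_3 is FX_1 × FX_2 = (20, -16, -20).
Using F: P_3 has equation 20x - 16y - 20z = -88.
Solving the 3×3 linear system -3x + 5y - 3z = 45, -3x - y + 2z = 7, 20x - 16y - 20z = -88 (e.g. by elimination or Cramer's rule, determinant = -460) gives (-6, 3, -4).

(-6, 3, -4)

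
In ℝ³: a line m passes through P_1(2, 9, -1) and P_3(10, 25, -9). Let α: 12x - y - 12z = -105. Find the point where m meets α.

A direction vector for m is P_3 − P_1 = (8, 16, -8).
Substitute r = (2, 9, -1) + t(8, 16, -8) into the plane: 27 + 176t = -105, so t = -3/4.
Intersection: (2, 9, -1) + (-3/4)·(8, 16, -8) = (-4, -3, 5).

(-4, -3, 5)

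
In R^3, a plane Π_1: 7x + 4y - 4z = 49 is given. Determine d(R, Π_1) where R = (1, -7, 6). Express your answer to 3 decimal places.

10.444

n·R − d = (7)·(1) + (4)·(-7) + (-4)·(6) − 49 = -94; |n| = √81.
Distance = |-94| / √81 = 94/√81 ≈ 10.444.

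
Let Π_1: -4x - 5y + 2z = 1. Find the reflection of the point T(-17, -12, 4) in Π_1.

(7, 18, -8)

λ = (n·T − d)/|n|² = (136 − 1)/45 = 3.
Reflection = T − 2λn = (-17, -12, 4) − 6·(-4, -5, 2) = (7, 18, -8).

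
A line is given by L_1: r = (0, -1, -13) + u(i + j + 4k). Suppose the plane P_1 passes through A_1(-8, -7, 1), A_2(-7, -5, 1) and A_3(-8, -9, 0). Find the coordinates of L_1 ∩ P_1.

A_1A_2 = (1, 2, 0), A_1A_3 = (0, -2, -1); a normal to P_1 is A_1A_2 × A_1A_3 = (-2, 1, -2).
Using A_1: P_1 has equation -2x + y - 2z = 7.
Substitute r = (0, -1, -13) + t(1, 1, 4) into the plane: 25 + (-9)t = 7, so t = 2.
Intersection: (0, -1, -13) + 2·(1, 1, 4) = (2, 1, -5).

(2, 1, -5)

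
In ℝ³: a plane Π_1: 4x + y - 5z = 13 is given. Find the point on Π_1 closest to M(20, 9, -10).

(8, 6, 5)

Foot = M − λn with λ = (n·M − d)/|n|² = (139 − 13)/42 = 3.
Foot = (20, 9, -10) − 3·(4, 1, -5) = (8, 6, 5).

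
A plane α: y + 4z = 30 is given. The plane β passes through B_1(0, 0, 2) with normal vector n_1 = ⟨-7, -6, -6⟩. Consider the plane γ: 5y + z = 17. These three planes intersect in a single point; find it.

β: n_1·r = n_1·B_1 gives -7x - 6y - 6z = -12.
Solving the 3×3 linear system y + 4z = 30, -7x - 6y - 6z = -12, 5y + z = 17 (e.g. by elimination or Cramer's rule, determinant = -133) gives (-6, 2, 7).

(-6, 2, 7)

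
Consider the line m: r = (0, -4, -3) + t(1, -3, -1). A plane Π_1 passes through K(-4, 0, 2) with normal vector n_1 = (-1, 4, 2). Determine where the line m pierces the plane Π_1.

Π_1: n_1·r = n_1·K gives -x + 4y + 2z = 8.
Substitute r = (0, -4, -3) + t(1, -3, -1) into the plane: -22 + (-15)t = 8, so t = -2.
Intersection: (0, -4, -3) + (-2)·(1, -3, -1) = (-2, 2, -1).

(-2, 2, -1)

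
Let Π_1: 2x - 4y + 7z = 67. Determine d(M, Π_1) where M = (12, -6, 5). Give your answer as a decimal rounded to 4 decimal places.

n·M − d = (2)·(12) + (-4)·(-6) + (7)·(5) − 67 = 16; |n| = √69.
Distance = |16| / √69 = 16/√69 ≈ 1.9262.

1.9262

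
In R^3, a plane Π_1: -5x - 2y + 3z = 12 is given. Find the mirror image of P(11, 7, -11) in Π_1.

(-19, -5, 7)

λ = (n·P − d)/|n|² = (-102 − 12)/38 = -3.
Reflection = P − 2λn = (11, 7, -11) − (-6)·(-5, -2, 3) = (-19, -5, 7).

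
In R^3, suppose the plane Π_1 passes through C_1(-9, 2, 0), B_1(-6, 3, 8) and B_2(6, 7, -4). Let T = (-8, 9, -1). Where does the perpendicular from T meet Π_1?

C_1B_1 = (3, 1, 8), C_1B_2 = (15, 5, -4); a normal to Π_1 is C_1B_1 × C_1B_2 = (-44, 132, 0).
Using C_1: Π_1 has equation -44x + 132y = 660.
Foot = T − λn with λ = (n·T − d)/|n|² = (1540 − 660)/19360 = 1/22.
Foot = (-8, 9, -1) − (1/22)·(-44, 132, 0) = (-6, 3, -1).

(-6, 3, -1)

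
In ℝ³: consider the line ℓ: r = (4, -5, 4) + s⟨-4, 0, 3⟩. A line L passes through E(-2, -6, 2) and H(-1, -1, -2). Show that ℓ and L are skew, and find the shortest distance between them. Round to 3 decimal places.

A direction vector for L is H − E = (1, 5, -4).
Common perpendicular direction n = (-4, 0, 3) × (1, 5, -4) = (-15, -13, -20).
With w = (-2, -6, 2) − (4, -5, 4) = (-6, -1, -2), w · n = 143.
Since n ≠ 0 the lines are not parallel, and w · n = 143 ≠ 0 so they do not intersect; hence they are skew.
Distance = |w · n| / |n| = |143| / √794 ≈ 5.075.

5.075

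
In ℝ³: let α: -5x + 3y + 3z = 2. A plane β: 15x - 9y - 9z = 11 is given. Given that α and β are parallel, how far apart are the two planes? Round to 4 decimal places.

Rescale β by 1/(-3): -5x + 3y + 3z = -11/3. Then distance = |2 − (-11/3)| / √43 ≈ 0.8642.

0.8642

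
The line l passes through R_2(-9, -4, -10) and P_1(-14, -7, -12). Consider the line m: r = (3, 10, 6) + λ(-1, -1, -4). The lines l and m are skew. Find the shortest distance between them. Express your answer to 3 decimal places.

4.834

A direction vector for l is P_1 − R_2 = (-5, -3, -2).
Common perpendicular direction n = (-5, -3, -2) × (-1, -1, -4) = (10, -18, 2).
With w = (3, 10, 6) − (-9, -4, -10) = (12, 14, 16), w · n = -100.
Distance = |w · n| / |n| = |-100| / √428 ≈ 4.834.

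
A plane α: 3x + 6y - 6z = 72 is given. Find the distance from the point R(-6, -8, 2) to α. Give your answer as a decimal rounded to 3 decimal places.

16.667

n·R − d = (3)·(-6) + (6)·(-8) + (-6)·(2) − 72 = -150; |n| = √81.
Distance = |-150| / √81 = 150/√81 ≈ 16.667.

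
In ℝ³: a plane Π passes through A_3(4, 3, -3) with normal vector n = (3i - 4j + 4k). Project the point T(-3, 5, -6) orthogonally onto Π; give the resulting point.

(0, 1, -2)

Π: n·r = n·A_3 gives 3x - 4y + 4z = -12.
Foot = T − λn with λ = (n·T − d)/|n|² = (-53 − (-12))/41 = -1.
Foot = (-3, 5, -6) − (-1)·(3, -4, 4) = (0, 1, -2).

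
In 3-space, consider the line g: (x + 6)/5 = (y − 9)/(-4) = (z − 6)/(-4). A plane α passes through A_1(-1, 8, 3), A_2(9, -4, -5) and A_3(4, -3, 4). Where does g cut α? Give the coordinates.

(9, -3, -6)

g has direction (5, -4, -4) through (-6, 9, 6).
A_1A_2 = (10, -12, -8), A_1A_3 = (5, -11, 1); a normal to α is A_1A_2 × A_1A_3 = (-100, -50, -50).
Using A_1: α has equation -100x - 50y - 50z = -450.
Substitute r = (-6, 9, 6) + t(5, -4, -4) into the plane: -150 + (-100)t = -450, so t = 3.
Intersection: (-6, 9, 6) + 3·(5, -4, -4) = (9, -3, -6).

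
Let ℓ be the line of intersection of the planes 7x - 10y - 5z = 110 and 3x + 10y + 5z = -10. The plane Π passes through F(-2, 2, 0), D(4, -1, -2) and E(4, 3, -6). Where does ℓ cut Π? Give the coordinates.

(10, 0, -8)

Direction of ℓ: (7, -10, -5) × (3, 10, 5) = (0, -50, 100).
A point on ℓ: solving the two plane equations with y = -8 gives (10, -8, 8).
FD = (6, -3, -2), FE = (6, 1, -6); a normal to Π is FD × FE = (20, 24, 24).
Using F: Π has equation 20x + 24y + 24z = 8.
Substitute r = (10, -8, 8) + t(0, -50, 100) into the plane: 200 + 1200t = 8, so t = -4/25.
Intersection: (10, -8, 8) + (-4/25)·(0, -50, 100) = (10, 0, -8).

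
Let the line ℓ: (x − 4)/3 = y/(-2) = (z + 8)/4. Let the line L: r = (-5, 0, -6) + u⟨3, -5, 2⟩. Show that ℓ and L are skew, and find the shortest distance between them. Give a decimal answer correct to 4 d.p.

8.3880

ℓ has direction (3, -2, 4) through (4, 0, -8).
Common perpendicular direction n = (3, -2, 4) × (3, -5, 2) = (16, 6, -9).
With w = (-5, 0, -6) − (4, 0, -8) = (-9, 0, 2), w · n = -162.
Since n ≠ 0 the lines are not parallel, and w · n = -162 ≠ 0 so they do not intersect; hence they are skew.
Distance = |w · n| / |n| = |-162| / √373 ≈ 8.3880.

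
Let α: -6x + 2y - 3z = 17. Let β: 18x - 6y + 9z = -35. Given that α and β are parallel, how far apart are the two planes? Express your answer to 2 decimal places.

Rescale β by 1/(-3): -6x + 2y - 3z = 35/3. Then distance = |17 − (35/3)| / √49 ≈ 0.76.

0.76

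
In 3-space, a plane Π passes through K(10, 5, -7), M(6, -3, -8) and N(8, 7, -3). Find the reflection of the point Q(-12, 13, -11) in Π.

(18, -5, 13)

KM = (-4, -8, -1), KN = (-2, 2, 4); a normal to Π is KM × KN = (-30, 18, -24).
Using K: Π has equation -30x + 18y - 24z = -42.
λ = (n·Q − d)/|n|² = (858 − (-42))/1800 = 1/2.
Reflection = Q − 2λn = (-12, 13, -11) − 1·(-30, 18, -24) = (18, -5, 13).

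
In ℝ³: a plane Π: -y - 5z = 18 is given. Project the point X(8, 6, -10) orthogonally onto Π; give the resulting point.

Foot = X − λn with λ = (n·X − d)/|n|² = (44 − 18)/26 = 1.
Foot = (8, 6, -10) − 1·(0, -1, -5) = (8, 7, -5).

(8, 7, -5)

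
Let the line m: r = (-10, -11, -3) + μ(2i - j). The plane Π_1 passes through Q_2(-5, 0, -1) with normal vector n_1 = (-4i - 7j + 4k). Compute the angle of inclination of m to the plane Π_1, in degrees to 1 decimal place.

2.8

Π_1: n_1·r = n_1·Q_2 gives -4x - 7y + 4z = 16.
sin θ = |n·v| / (|n||v|) = |-1| / (√81 · √5) = 0.04969.
θ ≈ 2.8°.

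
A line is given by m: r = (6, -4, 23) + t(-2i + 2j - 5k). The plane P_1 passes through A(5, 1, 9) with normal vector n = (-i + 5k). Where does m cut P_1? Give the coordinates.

P_1: n·r = n·A gives -x + 5z = 40.
Substitute r = (6, -4, 23) + t(-2, 2, -5) into the plane: 109 + (-23)t = 40, so t = 3.
Intersection: (6, -4, 23) + 3·(-2, 2, -5) = (0, 2, 8).

(0, 2, 8)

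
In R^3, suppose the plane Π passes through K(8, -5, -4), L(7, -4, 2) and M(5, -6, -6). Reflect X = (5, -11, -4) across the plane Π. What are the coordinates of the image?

(3, -1, -6)

KL = (-1, 1, 6), KM = (-3, -1, -2); a normal to Π is KL × KM = (4, -20, 4).
Using K: Π has equation 4x - 20y + 4z = 116.
λ = (n·X − d)/|n|² = (224 − 116)/432 = 1/4.
Reflection = X − 2λn = (5, -11, -4) − (1/2)·(4, -20, 4) = (3, -1, -6).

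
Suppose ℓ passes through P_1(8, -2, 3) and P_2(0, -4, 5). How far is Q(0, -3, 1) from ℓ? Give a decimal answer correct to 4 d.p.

A direction vector for ℓ is P_2 − P_1 = (-8, -2, 2).
Taking (8, -2, 3) on ℓ with direction v = (-8, -2, 2): w = Q − (8, -2, 3) = (-8, -1, -2), and w × v = (-6, 32, 8).
Distance = |w × v| / |v| = √1124 / √72 ≈ 3.9511.

3.9511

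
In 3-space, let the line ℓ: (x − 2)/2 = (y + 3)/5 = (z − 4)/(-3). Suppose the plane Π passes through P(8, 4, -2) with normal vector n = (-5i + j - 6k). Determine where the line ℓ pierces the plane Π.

(4, 2, 1)

ℓ has direction (2, 5, -3) through (2, -3, 4).
Π: n·r = n·P gives -5x + y - 6z = -24.
Substitute r = (2, -3, 4) + t(2, 5, -3) into the plane: -37 + 13t = -24, so t = 1.
Intersection: (2, -3, 4) + 1·(2, 5, -3) = (4, 2, 1).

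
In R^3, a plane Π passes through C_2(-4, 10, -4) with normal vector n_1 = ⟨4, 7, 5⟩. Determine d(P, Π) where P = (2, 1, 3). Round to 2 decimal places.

0.42

Π: n_1·r = n_1·C_2 gives 4x + 7y + 5z = 34.
n·P − d = (4)·(2) + (7)·(1) + (5)·(3) − 34 = -4; |n| = √90.
Distance = |-4| / √90 = 4/√90 ≈ 0.42.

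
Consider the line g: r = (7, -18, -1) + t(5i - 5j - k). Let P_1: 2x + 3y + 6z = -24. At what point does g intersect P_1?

(-3, -8, 1)

Substitute r = (7, -18, -1) + t(5, -5, -1) into the plane: -46 + (-11)t = -24, so t = -2.
Intersection: (7, -18, -1) + (-2)·(5, -5, -1) = (-3, -8, 1).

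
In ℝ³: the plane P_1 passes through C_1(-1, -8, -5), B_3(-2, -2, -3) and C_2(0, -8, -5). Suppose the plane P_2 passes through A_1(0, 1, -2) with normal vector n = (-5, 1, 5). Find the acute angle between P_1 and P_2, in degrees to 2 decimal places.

51.69

C_1B_3 = (-1, 6, 2), C_1C_2 = (1, 0, 0); a normal to P_1 is C_1B_3 × C_1C_2 = (0, 2, -6).
Using C_1: P_1 has equation 2y - 6z = 14.
P_2: n·r = n·A_1 gives -5x + y + 5z = -9.
cos θ = |n₁·n₂| / (|n₁||n₂|) = |-28| / (√40 · √51).
θ = arccos(0.61993) ≈ 51.69°.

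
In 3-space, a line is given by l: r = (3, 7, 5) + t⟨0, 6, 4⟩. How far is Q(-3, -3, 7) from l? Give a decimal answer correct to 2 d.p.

Taking (3, 7, 5) on l with direction v = (0, 6, 4): w = Q − (3, 7, 5) = (-6, -10, 2), and w × v = (-52, 24, -36).
Distance = |w × v| / |v| = √4576 / √52 ≈ 9.38.

9.38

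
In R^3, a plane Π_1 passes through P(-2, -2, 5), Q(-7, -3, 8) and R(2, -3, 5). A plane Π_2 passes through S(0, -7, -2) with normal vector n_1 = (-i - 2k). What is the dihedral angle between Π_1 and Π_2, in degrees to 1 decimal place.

PQ = (-5, -1, 3), PR = (4, -1, 0); a normal to Π_1 is PQ × PR = (3, 12, 9).
Using P: Π_1 has equation 3x + 12y + 9z = 15.
Π_2: n_1·r = n_1·S gives -x - 2z = 4.
cos θ = |n₁·n₂| / (|n₁||n₂|) = |-21| / (√234 · √5).
θ = arccos(0.61394) ≈ 52.1°.

52.1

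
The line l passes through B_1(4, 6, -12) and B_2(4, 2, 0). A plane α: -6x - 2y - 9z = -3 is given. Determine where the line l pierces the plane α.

(4, 3, -3)

A direction vector for l is B_2 − B_1 = (0, -4, 12).
Substitute r = (4, 6, -12) + t(0, -4, 12) into the plane: 72 + (-100)t = -3, so t = 3/4.
Intersection: (4, 6, -12) + (3/4)·(0, -4, 12) = (4, 3, -3).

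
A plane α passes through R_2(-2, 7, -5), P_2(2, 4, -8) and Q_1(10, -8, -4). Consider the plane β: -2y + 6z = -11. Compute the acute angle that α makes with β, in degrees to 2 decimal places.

R_2P_2 = (4, -3, -3), R_2Q_1 = (12, -15, 1); a normal to α is R_2P_2 × R_2Q_1 = (-48, -40, -24).
Using R_2: α has equation -48x - 40y - 24z = -64.
cos θ = |n₁·n₂| / (|n₁||n₂|) = |-64| / (√4480 · √40).
θ = arccos(0.15119) ≈ 81.30°.

81.30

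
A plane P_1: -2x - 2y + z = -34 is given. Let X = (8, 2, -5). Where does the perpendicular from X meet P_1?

Foot = X − λn with λ = (n·X − d)/|n|² = (-25 − (-34))/9 = 1.
Foot = (8, 2, -5) − 1·(-2, -2, 1) = (10, 4, -6).

(10, 4, -6)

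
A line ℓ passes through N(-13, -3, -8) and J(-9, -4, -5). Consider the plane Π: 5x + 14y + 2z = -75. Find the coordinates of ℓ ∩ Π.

A direction vector for ℓ is J − N = (4, -1, 3).
Substitute r = (-13, -3, -8) + t(4, -1, 3) into the plane: -123 + 12t = -75, so t = 4.
Intersection: (-13, -3, -8) + 4·(4, -1, 3) = (3, -7, 4).

(3, -7, 4)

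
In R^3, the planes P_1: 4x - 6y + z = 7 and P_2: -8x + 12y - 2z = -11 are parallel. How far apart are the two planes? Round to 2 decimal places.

0.21

Rescale P_2 by 1/(-2): 4x - 6y + z = 11/2. Then distance = |7 − (11/2)| / √53 ≈ 0.21.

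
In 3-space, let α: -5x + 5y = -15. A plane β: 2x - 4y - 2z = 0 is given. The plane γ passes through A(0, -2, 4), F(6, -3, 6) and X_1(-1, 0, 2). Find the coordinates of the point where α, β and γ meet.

AF = (6, -1, 2), AX_1 = (-1, 2, -2); a normal to γ is AF × AX_1 = (-2, 10, 11).
Using A: γ has equation -2x + 10y + 11z = 24.
Solving the 3×3 linear system -5x + 5y = -15, 2x - 4y - 2z = 0, -2x + 10y + 11z = 24 (e.g. by elimination or Cramer's rule, determinant = 30) gives (4, 1, 2).

(4, 1, 2)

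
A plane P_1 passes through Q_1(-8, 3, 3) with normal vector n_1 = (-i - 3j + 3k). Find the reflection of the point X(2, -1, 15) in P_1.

(6, 11, 3)

P_1: n_1·r = n_1·Q_1 gives -x - 3y + 3z = 8.
λ = (n·X − d)/|n|² = (46 − 8)/19 = 2.
Reflection = X − 2λn = (2, -1, 15) − 4·(-1, -3, 3) = (6, 11, 3).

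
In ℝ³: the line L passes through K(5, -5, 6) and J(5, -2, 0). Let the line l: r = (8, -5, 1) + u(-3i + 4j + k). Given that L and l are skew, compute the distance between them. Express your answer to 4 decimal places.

A direction vector for L is J − K = (0, 3, -6).
Common perpendicular direction n = (0, 3, -6) × (-3, 4, 1) = (27, 18, 9).
With w = (8, -5, 1) − (5, -5, 6) = (3, 0, -5), w · n = 36.
Distance = |w · n| / |n| = |36| / √1134 ≈ 1.0690.

1.0690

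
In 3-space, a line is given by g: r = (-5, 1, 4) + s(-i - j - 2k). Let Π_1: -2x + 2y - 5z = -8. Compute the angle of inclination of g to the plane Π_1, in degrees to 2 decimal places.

45.29

sin θ = |n·v| / (|n||v|) = |10| / (√33 · √6) = 0.71067.
θ ≈ 45.29°.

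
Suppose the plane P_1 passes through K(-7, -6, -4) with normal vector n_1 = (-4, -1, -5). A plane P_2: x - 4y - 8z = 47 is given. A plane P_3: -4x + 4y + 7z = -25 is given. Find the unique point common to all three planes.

P_1: n_1·r = n_1·K gives -4x - y - 5z = 54.
Solving the 3×3 linear system -4x - y - 5z = 54, x - 4y - 8z = 47, -4x + 4y + 7z = -25 (e.g. by elimination or Cramer's rule, determinant = 19) gives (-5, 1, -7).

(-5, 1, -7)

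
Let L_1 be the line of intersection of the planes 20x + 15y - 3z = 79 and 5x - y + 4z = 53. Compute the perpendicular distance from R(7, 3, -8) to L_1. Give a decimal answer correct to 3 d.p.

12.813

Direction of L_1: (20, 15, -3) × (5, -1, 4) = (57, -95, -95).
A point on L_1: solving the two plane equations with x = 5 gives (5, 0, 7).
Taking (5, 0, 7) on L_1 with direction v = (57, -95, -95): w = R − (5, 0, 7) = (2, 3, -15), and w × v = (-1710, -665, -361).
Distance = |w × v| / |v| = √3496646 / √21299 ≈ 12.813.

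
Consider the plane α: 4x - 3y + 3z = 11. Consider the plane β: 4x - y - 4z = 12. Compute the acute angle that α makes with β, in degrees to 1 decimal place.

77.9

cos θ = |n₁·n₂| / (|n₁||n₂|) = |7| / (√34 · √33).
θ = arccos(0.20898) ≈ 77.9°.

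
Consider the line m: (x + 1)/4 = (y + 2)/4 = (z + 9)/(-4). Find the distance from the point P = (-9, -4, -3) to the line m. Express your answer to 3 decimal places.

4.320

m has direction (4, 4, -4) through (-1, -2, -9).
Taking (-1, -2, -9) on m with direction v = (4, 4, -4): w = P − (-1, -2, -9) = (-8, -2, 6), and w × v = (-16, -8, -24).
Distance = |w × v| / |v| = √896 / √48 ≈ 4.320.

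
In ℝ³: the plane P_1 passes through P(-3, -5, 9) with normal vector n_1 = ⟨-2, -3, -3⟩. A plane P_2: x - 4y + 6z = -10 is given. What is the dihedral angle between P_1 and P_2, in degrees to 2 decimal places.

76.45

P_1: n_1·r = n_1·P gives -2x - 3y - 3z = -6.
cos θ = |n₁·n₂| / (|n₁||n₂|) = |-8| / (√22 · √53).
θ = arccos(0.23428) ≈ 76.45°.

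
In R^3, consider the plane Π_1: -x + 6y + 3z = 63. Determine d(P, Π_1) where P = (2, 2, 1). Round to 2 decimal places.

7.37

n·P − d = (-1)·(2) + (6)·(2) + (3)·(1) − 63 = -50; |n| = √46.
Distance = |-50| / √46 = 50/√46 ≈ 7.37.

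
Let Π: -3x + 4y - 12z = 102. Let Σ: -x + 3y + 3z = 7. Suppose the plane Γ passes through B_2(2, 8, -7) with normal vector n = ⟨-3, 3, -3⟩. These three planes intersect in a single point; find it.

Γ: n·r = n·B_2 gives -3x + 3y - 3z = 39.
Solving the 3×3 linear system -3x + 4y - 12z = 102, -x + 3y + 3z = 7, -3x + 3y - 3z = 39 (e.g. by elimination or Cramer's rule, determinant = -66) gives (2, 9, -6).

(2, 9, -6)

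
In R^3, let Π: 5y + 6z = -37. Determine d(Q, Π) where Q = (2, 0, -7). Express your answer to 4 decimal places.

0.6402

n·Q − d = (0)·(2) + (5)·(0) + (6)·(-7) − (-37) = -5; |n| = √61.
Distance = |-5| / √61 = 5/√61 ≈ 0.6402.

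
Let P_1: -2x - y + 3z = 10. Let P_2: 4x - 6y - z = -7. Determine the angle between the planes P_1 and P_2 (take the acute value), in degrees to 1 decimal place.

79.4

cos θ = |n₁·n₂| / (|n₁||n₂|) = |-5| / (√14 · √53).
θ = arccos(0.18356) ≈ 79.4°.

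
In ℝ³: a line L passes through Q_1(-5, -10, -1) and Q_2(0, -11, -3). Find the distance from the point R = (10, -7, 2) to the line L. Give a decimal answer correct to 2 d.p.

9.89

A direction vector for L is Q_2 − Q_1 = (5, -1, -2).
Taking (-5, -10, -1) on L with direction v = (5, -1, -2): w = R − (-5, -10, -1) = (15, 3, 3), and w × v = (-3, 45, -30).
Distance = |w × v| / |v| = √2934 / √30 ≈ 9.89.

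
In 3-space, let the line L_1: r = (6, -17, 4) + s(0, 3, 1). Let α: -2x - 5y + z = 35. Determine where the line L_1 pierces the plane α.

Substitute r = (6, -17, 4) + t(0, 3, 1) into the plane: 77 + (-14)t = 35, so t = 3.
Intersection: (6, -17, 4) + 3·(0, 3, 1) = (6, -8, 7).

(6, -8, 7)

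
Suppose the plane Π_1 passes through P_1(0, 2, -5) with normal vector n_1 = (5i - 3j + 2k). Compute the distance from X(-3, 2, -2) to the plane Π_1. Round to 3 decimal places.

Π_1: n_1·r = n_1·P_1 gives 5x - 3y + 2z = -16.
n·X − d = (5)·(-3) + (-3)·(2) + (2)·(-2) − (-16) = -9; |n| = √38.
Distance = |-9| / √38 = 9/√38 ≈ 1.460.

1.460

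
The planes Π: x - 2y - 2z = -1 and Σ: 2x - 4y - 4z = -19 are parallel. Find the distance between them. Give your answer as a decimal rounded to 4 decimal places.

Rescale Σ by 1/2: x - 2y - 2z = -19/2. Then distance = |-1 − (-19/2)| / √9 ≈ 2.8333.

2.8333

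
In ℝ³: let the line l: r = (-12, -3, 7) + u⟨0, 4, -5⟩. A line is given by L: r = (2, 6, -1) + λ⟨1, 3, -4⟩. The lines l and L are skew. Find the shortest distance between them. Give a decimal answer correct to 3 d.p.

Common perpendicular direction n = (0, 4, -5) × (1, 3, -4) = (-1, -5, -4).
With w = (2, 6, -1) − (-12, -3, 7) = (14, 9, -8), w · n = -27.
Distance = |w · n| / |n| = |-27| / √42 ≈ 4.166.

4.166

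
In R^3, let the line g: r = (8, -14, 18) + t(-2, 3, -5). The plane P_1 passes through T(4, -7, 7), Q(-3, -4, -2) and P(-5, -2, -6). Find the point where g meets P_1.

(2, -5, 3)

TQ = (-7, 3, -9), TP = (-9, 5, -13); a normal to P_1 is TQ × TP = (6, -10, -8).
Using T: P_1 has equation 6x - 10y - 8z = 38.
Substitute r = (8, -14, 18) + t(-2, 3, -5) into the plane: 44 + (-2)t = 38, so t = 3.
Intersection: (8, -14, 18) + 3·(-2, 3, -5) = (2, -5, 3).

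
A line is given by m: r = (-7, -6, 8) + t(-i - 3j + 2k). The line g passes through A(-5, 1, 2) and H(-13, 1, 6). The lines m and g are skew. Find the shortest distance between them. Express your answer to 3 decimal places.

A direction vector for g is H − A = (-8, 0, 4).
Common perpendicular direction n = (-1, -3, 2) × (-8, 0, 4) = (-12, -12, -24).
With w = (-5, 1, 2) − (-7, -6, 8) = (2, 7, -6), w · n = 36.
Distance = |w · n| / |n| = |36| / √864 ≈ 1.225.

1.225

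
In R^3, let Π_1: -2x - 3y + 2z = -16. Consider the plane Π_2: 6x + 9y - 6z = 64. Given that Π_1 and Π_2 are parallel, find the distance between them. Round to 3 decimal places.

Rescale Π_2 by 1/(-3): -2x - 3y + 2z = -64/3. Then distance = |-16 − (-64/3)| / √17 ≈ 1.294.

1.294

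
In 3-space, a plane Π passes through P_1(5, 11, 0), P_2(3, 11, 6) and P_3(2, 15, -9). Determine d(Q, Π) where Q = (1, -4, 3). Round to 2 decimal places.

13.91

P_1P_2 = (-2, 0, 6), P_1P_3 = (-3, 4, -9); a normal to Π is P_1P_2 × P_1P_3 = (-24, -36, -8).
Using P_1: Π has equation -24x - 36y - 8z = -516.
n·Q − d = (-24)·(1) + (-36)·(-4) + (-8)·(3) − (-516) = 612; |n| = √1936.
Distance = |612| / √1936 = 612/√1936 ≈ 13.91.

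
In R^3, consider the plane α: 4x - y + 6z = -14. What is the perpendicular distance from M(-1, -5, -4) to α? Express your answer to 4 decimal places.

n·M − d = (4)·(-1) + (-1)·(-5) + (6)·(-4) − (-14) = -9; |n| = √53.
Distance = |-9| / √53 = 9/√53 ≈ 1.2362.

1.2362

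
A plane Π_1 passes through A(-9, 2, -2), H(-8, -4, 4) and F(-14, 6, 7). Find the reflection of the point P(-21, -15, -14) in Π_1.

AH = (1, -6, 6), AF = (-5, 4, 9); a normal to Π_1 is AH × AF = (-78, -39, -26).
Using A: Π_1 has equation -78x - 39y - 26z = 676.
λ = (n·P − d)/|n|² = (2587 − 676)/8281 = 3/13.
Reflection = P − 2λn = (-21, -15, -14) − (6/13)·(-78, -39, -26) = (15, 3, -2).

(15, 3, -2)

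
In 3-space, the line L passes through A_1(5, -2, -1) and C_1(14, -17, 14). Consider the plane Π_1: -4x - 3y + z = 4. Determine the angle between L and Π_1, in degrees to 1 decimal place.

11.8

A direction vector for L is C_1 − A_1 = (9, -15, 15).
sin θ = |n·v| / (|n||v|) = |24| / (√26 · √531) = 0.20426.
θ ≈ 11.8°.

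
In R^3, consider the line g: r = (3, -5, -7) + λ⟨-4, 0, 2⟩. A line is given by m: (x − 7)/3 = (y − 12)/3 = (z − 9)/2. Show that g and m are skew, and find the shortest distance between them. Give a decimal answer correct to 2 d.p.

1.13

m has direction (3, 3, 2) through (7, 12, 9).
Common perpendicular direction n = (-4, 0, 2) × (3, 3, 2) = (-6, 14, -12).
With w = (7, 12, 9) − (3, -5, -7) = (4, 17, 16), w · n = 22.
Since n ≠ 0 the lines are not parallel, and w · n = 22 ≠ 0 so they do not intersect; hence they are skew.
Distance = |w · n| / |n| = |22| / √376 ≈ 1.13.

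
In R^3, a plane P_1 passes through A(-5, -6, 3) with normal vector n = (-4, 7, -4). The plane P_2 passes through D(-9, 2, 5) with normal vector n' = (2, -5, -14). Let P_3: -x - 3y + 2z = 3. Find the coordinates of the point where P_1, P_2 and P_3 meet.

P_1: n·r = n·A gives -4x + 7y - 4z = -34.
P_2: n'·r = n'·D gives 2x - 5y - 14z = -98.
Solving the 3×3 linear system -4x + 7y - 4z = -34, 2x - 5y - 14z = -98, -x - 3y + 2z = 3 (e.g. by elimination or Cramer's rule, determinant = 322) gives (5, 2, 7).

(5, 2, 7)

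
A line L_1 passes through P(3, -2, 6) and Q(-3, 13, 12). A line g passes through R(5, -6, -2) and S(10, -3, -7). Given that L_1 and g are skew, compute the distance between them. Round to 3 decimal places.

4.243

A direction vector for L_1 is Q − P = (-6, 15, 6).
A direction vector for g is S − R = (5, 3, -5).
Common perpendicular direction n = (-6, 15, 6) × (5, 3, -5) = (-93, 0, -93).
With w = (5, -6, -2) − (3, -2, 6) = (2, -4, -8), w · n = 558.
Distance = |w · n| / |n| = |558| / √17298 ≈ 4.243.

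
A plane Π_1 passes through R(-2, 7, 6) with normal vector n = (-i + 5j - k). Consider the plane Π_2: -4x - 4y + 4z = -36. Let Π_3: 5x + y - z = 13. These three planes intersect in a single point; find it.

Π_1: n·r = n·R gives -x + 5y - z = 31.
Solving the 3×3 linear system -x + 5y - z = 31, -4x - 4y + 4z = -36, 5x + y - z = 13 (e.g. by elimination or Cramer's rule, determinant = 64) gives (1, 6, -2).

(1, 6, -2)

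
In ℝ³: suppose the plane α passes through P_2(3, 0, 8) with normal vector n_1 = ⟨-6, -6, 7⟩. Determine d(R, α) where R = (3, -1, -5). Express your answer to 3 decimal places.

7.727

α: n_1·r = n_1·P_2 gives -6x - 6y + 7z = 38.
n·R − d = (-6)·(3) + (-6)·(-1) + (7)·(-5) − 38 = -85; |n| = √121.
Distance = |-85| / √121 = 85/√121 ≈ 7.727.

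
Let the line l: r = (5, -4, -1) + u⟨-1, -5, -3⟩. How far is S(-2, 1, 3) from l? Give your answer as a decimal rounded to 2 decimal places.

Taking (5, -4, -1) on l with direction v = (-1, -5, -3): w = S − (5, -4, -1) = (-7, 5, 4), and w × v = (5, -25, 40).
Distance = |w × v| / |v| = √2250 / √35 ≈ 8.02.

8.02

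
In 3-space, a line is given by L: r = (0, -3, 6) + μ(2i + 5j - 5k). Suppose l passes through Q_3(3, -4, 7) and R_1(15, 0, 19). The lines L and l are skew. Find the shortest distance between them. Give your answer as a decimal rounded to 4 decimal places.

A direction vector for l is R_1 − Q_3 = (12, 4, 12).
Common perpendicular direction n = (2, 5, -5) × (12, 4, 12) = (80, -84, -52).
With w = (3, -4, 7) − (0, -3, 6) = (3, -1, 1), w · n = 272.
Distance = |w · n| / |n| = |272| / √16160 ≈ 2.1397.

2.1397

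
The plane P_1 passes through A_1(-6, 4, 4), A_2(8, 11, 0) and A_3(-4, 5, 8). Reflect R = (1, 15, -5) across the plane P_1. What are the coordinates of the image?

A_1A_2 = (14, 7, -4), A_1A_3 = (2, 1, 4); a normal to P_1 is A_1A_2 × A_1A_3 = (32, -64, 0).
Using A_1: P_1 has equation 32x - 64y = -448.
λ = (n·R − d)/|n|² = (-928 − (-448))/5120 = -3/32.
Reflection = R − 2λn = (1, 15, -5) − (-3/16)·(32, -64, 0) = (7, 3, -5).

(7, 3, -5)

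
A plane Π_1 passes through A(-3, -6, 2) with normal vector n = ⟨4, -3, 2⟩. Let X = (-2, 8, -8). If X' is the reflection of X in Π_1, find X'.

Π_1: n·r = n·A gives 4x - 3y + 2z = 10.
λ = (n·X − d)/|n|² = (-48 − 10)/29 = -2.
Reflection = X − 2λn = (-2, 8, -8) − (-4)·(4, -3, 2) = (14, -4, 0).

(14, -4, 0)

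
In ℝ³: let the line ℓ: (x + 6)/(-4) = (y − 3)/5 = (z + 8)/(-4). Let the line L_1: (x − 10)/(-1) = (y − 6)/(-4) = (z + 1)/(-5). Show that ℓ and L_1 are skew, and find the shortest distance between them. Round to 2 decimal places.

ℓ has direction (-4, 5, -4) through (-6, 3, -8).
L_1 has direction (-1, -4, -5) through (10, 6, -1).
Common perpendicular direction n = (-4, 5, -4) × (-1, -4, -5) = (-41, -16, 21).
With w = (10, 6, -1) − (-6, 3, -8) = (16, 3, 7), w · n = -557.
Since n ≠ 0 the lines are not parallel, and w · n = -557 ≠ 0 so they do not intersect; hence they are skew.
Distance = |w · n| / |n| = |-557| / √2378 ≈ 11.42.

11.42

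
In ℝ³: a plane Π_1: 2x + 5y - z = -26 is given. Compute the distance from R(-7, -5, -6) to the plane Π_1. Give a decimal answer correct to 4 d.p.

n·R − d = (2)·(-7) + (5)·(-5) + (-1)·(-6) − (-26) = -7; |n| = √30.
Distance = |-7| / √30 = 7/√30 ≈ 1.2780.

1.2780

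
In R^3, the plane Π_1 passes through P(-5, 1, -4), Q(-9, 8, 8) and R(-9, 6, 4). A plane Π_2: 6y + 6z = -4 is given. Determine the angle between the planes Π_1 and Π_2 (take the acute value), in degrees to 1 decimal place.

72.0

PQ = (-4, 7, 12), PR = (-4, 5, 8); a normal to Π_1 is PQ × PR = (-4, -16, 8).
Using P: Π_1 has equation -4x - 16y + 8z = -28.
cos θ = |n₁·n₂| / (|n₁||n₂|) = |-48| / (√336 · √72).
θ = arccos(0.30861) ≈ 72.0°.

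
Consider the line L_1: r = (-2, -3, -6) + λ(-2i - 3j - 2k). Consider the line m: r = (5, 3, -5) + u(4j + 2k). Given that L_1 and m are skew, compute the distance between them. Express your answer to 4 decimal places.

3.2733

Common perpendicular direction n = (-2, -3, -2) × (0, 4, 2) = (2, 4, -8).
With w = (5, 3, -5) − (-2, -3, -6) = (7, 6, 1), w · n = 30.
Distance = |w · n| / |n| = |30| / √84 ≈ 3.2733.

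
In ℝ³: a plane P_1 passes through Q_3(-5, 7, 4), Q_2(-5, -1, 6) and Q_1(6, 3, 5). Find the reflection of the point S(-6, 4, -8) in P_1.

Q_3Q_2 = (0, -8, 2), Q_3Q_1 = (11, -4, 1); a normal to P_1 is Q_3Q_2 × Q_3Q_1 = (0, 22, 88).
Using Q_3: P_1 has equation 22y + 88z = 506.
λ = (n·S − d)/|n|² = (-616 − 506)/8228 = -3/22.
Reflection = S − 2λn = (-6, 4, -8) − (-3/11)·(0, 22, 88) = (-6, 10, 16).

(-6, 10, 16)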